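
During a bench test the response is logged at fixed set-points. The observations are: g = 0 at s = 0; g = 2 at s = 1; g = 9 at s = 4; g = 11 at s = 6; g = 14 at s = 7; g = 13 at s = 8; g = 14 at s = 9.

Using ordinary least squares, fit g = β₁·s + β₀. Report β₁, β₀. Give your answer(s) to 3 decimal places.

β₁ = 1.625, β₀ = 0.875

Normal-equation sums: Σs·s = 247, Σs = 35, Σ1 = 7.
For Mᵀg: Σs·g = 432, Σg = 63.
So MᵀM·[β₁, β₀]ᵀ = Mᵀg: [[247, 35]; [35, 7]]·[β₁, β₀]ᵀ = [432, 63]ᵀ.
Δ = 247·7 − 35² = 504.
β₁ = (432·7 − 35·63)/504 = 13/8; β₀ = (247·63 − 35·432)/504 = 7/8.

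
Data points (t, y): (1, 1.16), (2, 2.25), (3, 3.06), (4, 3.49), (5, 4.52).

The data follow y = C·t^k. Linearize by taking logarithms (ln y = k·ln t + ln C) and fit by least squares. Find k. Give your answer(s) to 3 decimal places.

Let Y = ln y. Fitting Y = k·ln t + ln C by least squares:
Σln t = 4.7875, Σ(ln t)² = 6.1995, Σln y = 4.8362, Σln t·ln y = 5.9514.
Equations: 6.1995·k + 4.7875·ln C = 5.9514;  4.7875·k + 5·ln C = 4.8362.
Δ = 6.1995·5 − (4.7875)² = 8.0774; k = (5.9514·5 − 4.7875·4.8362)/8.0774 = 0.81756, ln C = (6.1995·4.8362 − 4.7875·5.9514)/8.0774 = 0.18443.

k = 0.818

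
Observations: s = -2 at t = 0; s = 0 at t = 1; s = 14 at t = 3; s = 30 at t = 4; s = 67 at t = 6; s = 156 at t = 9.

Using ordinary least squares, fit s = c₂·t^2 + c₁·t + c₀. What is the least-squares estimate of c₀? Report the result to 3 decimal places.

Normal-equation sums: Σt^2·t^2 = 8195, Σt^2·t = 1037, Σt^2 = 143, Σt·t = 143, Σt = 23, Σ1 = 6.
And Σt^2·s = 15654, Σt·s = 1968, Σs = 265.
Normal equations: [[8195, 1037, 143]; [1037, 143, 23]; [143, 23, 6]]·[c₂, c₁, c₀]ᵀ = [15654, 1968, 265]ᵀ.
Solving the 3×3 system (Gaussian elimination) gives c₂ = 208/105, c₁ = -31/105, c₀ = -67/35.

c₀ = -1.914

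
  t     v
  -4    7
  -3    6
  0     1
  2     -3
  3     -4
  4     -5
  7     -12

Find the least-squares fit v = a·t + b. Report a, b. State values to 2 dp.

a = -1.70, b = 0.75

The normal equations are: 103·a + 9·b = -168;  9·a + 7·b = -10.
det = 103·7 − 9² = 640.
a = ((-168)·7 − 9·(-10))/640 = -543/320; b = (103·(-10) − 9·(-168))/640 = 241/320.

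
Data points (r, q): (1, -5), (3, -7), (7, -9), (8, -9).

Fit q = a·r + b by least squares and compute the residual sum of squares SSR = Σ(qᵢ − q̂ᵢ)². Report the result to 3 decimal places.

SSR = 0.550

With design matrix M, MᵀM = [[123, 19]; [19, 4]] and Mᵀq = [-161, -30]ᵀ.
Eliminating b: 4·(row 1) − 19·(row 2) gives 131·a = 4·(-161) − 19·(-30) = -74, so a = -74/131.
Then b = ((-30) − 19·(-74/131))/4 = -631/131.
Residuals: 50/131, -64/131, -30/131, 44/131; SSR = 72/131.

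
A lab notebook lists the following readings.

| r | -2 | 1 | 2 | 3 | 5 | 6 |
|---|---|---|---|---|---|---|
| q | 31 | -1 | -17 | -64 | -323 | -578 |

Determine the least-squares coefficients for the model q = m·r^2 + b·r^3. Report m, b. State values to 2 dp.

m = 1.97, b = -3.00

Normal-equation sums: Σr^2·r^2 = 2035, Σr^2·r^3 = 11145, Σr^3·r^3 = 63139.
And Σr^2·q = -29404, Σr^3·q = -167336.
Determinant 2035·63139 − 11145² = 4276840.
m = ((-29404)·63139 − 11145·(-167336))/4276840 = 2105141/1069210; b = (2035·(-167336) − 11145·(-29404))/4276840 = -641059/213842.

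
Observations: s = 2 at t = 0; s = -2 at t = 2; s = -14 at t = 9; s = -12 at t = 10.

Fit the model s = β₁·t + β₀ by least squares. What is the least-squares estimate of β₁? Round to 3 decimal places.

AᵀA·[β₁, β₀]ᵀ = Aᵀs reads: 185·β₁ + 21·β₀ = -250;  21·β₁ + 4·β₀ = -26.
Determinant 185·4 − 21² = 299.
β₁ = ((-250)·4 − 21·(-26))/299 = -454/299; β₀ = (185·(-26) − 21·(-250))/299 = 440/299.

β₁ = -1.518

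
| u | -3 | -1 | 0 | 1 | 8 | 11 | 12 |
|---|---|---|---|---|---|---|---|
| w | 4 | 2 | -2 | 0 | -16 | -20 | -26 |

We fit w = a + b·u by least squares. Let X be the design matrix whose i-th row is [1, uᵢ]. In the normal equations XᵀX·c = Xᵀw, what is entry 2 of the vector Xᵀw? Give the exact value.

-674

Entry 2 ↔ basis u, so (Xᵀw)_{2} = Σᵢ (u)·wᵢ = (-3)·(4) + (-1)·(2) + (0)·(-2) + (1)·(0) + (8)·(-16) + (11)·(-20) + (12)·(-26) = -674.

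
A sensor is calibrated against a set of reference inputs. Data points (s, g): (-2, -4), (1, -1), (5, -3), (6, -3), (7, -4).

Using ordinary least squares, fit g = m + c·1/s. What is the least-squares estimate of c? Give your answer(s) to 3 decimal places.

c = 2.078

The normal system AᵀA·[m, c]ᵀ = Aᵀg is [[5, 106/105]; [106/105, 29507/22050]]·[m, c]ᵀ = [-15, -47/70]ᵀ.
Determinant 5·(29507/22050) − (106/105)² = 125063/22050.
m = ((-15)·(29507/22050) − (106/105)·(-47/70))/(125063/22050) = -427659/125063; c = (5·(-47/70) − (106/105)·(-15))/(125063/22050) = 259875/125063.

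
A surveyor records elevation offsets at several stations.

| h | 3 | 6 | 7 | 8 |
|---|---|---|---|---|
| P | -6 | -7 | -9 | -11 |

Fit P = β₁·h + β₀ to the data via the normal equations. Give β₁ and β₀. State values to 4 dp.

Sums needed: Σh·h = 158, Σh = 24, Σ1 = 4.
And Σh·P = -211, ΣP = -33.
MᵀM·[β₁, β₀]ᵀ = MᵀP becomes [[158, 24]; [24, 4]]·[β₁, β₀]ᵀ = [-211, -33]ᵀ.
Determinant 158·4 − 24² = 56.
β₁ = ((-211)·4 − 24·(-33))/56 = -13/14; β₀ = (158·(-33) − 24·(-211))/56 = -75/28.

β₁ = -0.9286, β₀ = -2.6786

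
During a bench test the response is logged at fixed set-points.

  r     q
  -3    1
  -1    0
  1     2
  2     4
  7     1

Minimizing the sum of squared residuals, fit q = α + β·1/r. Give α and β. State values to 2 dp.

Normal-equation sums: Σ1 = 5, Σ1/r = 13/42, Σ1/r·1/r = 4201/1764.
For Mᵀq: Σq = 8, Σ1/r·q = 80/21.
Normal equations: [[5, 13/42]; [13/42, 4201/1764]]·[α, β]ᵀ = [8, 80/21]ᵀ.
Eliminating β: (4201/1764)·(row 1) − (13/42)·(row 2) gives (5209/441)·α = (4201/1764)·8 − (13/42)·(80/21) = 1126/63, so α = 7882/5209.
Then β = ((80/21) − (13/42)·(7882/5209))/(4201/1764) = 7308/5209.

α = 1.51, β = 1.40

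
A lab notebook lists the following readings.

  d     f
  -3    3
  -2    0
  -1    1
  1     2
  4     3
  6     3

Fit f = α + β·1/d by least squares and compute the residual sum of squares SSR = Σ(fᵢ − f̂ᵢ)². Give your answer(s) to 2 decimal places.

With design matrix M, MᵀM = [[6, -5/12]; [-5/12, 353/144]] and Mᵀf = [12, 5/4]ᵀ.
Determinant 6·(353/144) − (-5/12)² = 2093/144.
α = (12·(353/144) − (-5/12)·(5/4))/(2093/144) = 4311/2093; β = (6·(5/4) − (-5/12)·12)/(2093/144) = 1800/2093.
Residuals: 2568/2093, -3411/2093, -418/2093, -275/299, 66/91, 1668/2093; SSR = 12994/2093.

SSR = 6.21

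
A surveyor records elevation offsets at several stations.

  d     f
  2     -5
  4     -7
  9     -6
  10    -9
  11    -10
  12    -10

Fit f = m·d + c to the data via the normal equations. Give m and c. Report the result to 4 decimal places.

m = -0.4390, c = -4.3211

Entries of AᵀA: Σd·d = 466, Σd = 48, Σ1 = 6.
And Σd·f = -412, Σf = -47.
det = 466·6 − 48² = 492.
m = ((-412)·6 − 48·(-47))/492 = -18/41; c = (466·(-47) − 48·(-412))/492 = -1063/246.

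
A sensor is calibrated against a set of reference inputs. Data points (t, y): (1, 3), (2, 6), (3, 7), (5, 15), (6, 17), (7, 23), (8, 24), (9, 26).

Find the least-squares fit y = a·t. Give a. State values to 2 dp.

a = 2.97

Normal-equation sums: Σt·t = 269.
And Σt·y = 800.
Hence a = 800 / 269 ≈ 2.97398.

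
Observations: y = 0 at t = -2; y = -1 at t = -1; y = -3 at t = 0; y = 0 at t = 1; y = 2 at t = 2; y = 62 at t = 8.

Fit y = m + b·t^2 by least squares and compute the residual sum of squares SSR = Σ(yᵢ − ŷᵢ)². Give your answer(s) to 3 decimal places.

SSR = 5.236

MᵀM·[m, b]ᵀ = Mᵀy reads: 6·m + 74·b = 60;  74·m + 4130·b = 3975.
(Σ1 = 6, Σt^2 = 74, Σt^2·t^2 = 4130, Σy = 60, Σt^2·y = 3975.)
Determinant 6·4130 − 74² = 19304.
m = (60·4130 − 74·3975)/19304 = -23175/9652; b = (6·3975 − 74·60)/19304 = 9705/9652.
Residuals: -15645/9652, 1909/4826, -5781/9652, 6735/4826, 3659/9652, 479/9652; SSR = 50541/9652.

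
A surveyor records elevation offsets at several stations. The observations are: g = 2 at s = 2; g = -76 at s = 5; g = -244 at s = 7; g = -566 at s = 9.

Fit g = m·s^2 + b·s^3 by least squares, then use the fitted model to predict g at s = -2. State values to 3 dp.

ĝ = 15.954

Normal-equation sums: Σs^2·s^2 = 9603, Σs^2·s^3 = 79013, Σs^3·s^3 = 664779.
Moment sums: Σs^2·g = -59694, Σs^3·g = -505790.
det = 9603·664779 − 79013² = 140818568.
m = ((-59694)·664779 − 79013·(-505790))/140818568 = 70166911/35204642; b = (9603·(-505790) − 79013·(-59694))/140818568 = -3193167/3200422.
At s = -2: ĝ = (70166911/35204642)·(4) + (-3193167/3200422)·(-8) = 280833170/17602321.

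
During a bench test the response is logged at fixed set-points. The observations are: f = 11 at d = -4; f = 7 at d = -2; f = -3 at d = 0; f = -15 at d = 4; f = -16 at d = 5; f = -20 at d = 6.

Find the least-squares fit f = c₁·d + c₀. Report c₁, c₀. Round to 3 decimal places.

Forming MᵀM = [[97, 9]; [9, 6]] and Mᵀf = [-318, -36]ᵀ gives MᵀM·[c₁, c₀]ᵀ = Mᵀf.
Eliminating c₀: 6·(row 1) − 9·(row 2) gives 501·c₁ = 6·(-318) − 9·(-36) = -1584, so c₁ = -528/167.
Then c₀ = ((-36) − 9·(-528/167))/6 = -210/167.

c₁ = -3.162, c₀ = -1.257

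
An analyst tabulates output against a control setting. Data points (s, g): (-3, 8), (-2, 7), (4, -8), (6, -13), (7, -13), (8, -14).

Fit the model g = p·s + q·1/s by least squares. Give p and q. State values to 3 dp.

Forming MᵀM = [[178, 6]; [6, 13757/28224]] and Mᵀg = [-351, -1171/84]ᵀ gives MᵀM·[p, q]ᵀ = Mᵀg.
Determinant 178·(13757/28224) − 6² = 716341/14112.
p = ((-351)·(13757/28224) − 6·(-1171/84))/(716341/14112) = -2467971/1432682; q = (178·(-1171/84) − 6·(-351))/(716341/14112) = -5297712/716341.

p = -1.723, q = -7.396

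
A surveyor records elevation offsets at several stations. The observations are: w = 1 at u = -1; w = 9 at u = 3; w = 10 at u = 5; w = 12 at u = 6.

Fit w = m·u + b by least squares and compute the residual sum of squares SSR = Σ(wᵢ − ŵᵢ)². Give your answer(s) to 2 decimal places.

Compute the Gram sums: Σu·u = 71, Σu = 13, Σ1 = 4.
Right-hand side: Σu·w = 148, Σw = 32.
AᵀA·[m, b]ᵀ = Aᵀw becomes [[71, 13]; [13, 4]]·[m, b]ᵀ = [148, 32]ᵀ.
Δ = 71·4 − 13² = 115.
m = (148·4 − 13·32)/115 = 176/115; b = (71·32 − 13·148)/115 = 348/115.
Residuals: -57/115, 159/115, -78/115, -24/115; SSR = 306/115.

SSR = 2.66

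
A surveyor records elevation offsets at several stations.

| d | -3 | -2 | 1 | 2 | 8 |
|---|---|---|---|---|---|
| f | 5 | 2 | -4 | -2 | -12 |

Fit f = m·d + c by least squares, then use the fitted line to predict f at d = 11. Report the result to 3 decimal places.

f̂ = -16.586

From the data, Σd·d = 82, Σd = 6, Σ1 = 5.
And Σd·f = -123, Σf = -11.
XᵀX·[m, c]ᵀ = Xᵀf becomes [[82, 6]; [6, 5]]·[m, c]ᵀ = [-123, -11]ᵀ.
Eliminating c: 5·(row 1) − 6·(row 2) gives 374·m = 5·(-123) − 6·(-11) = -549, so m = -549/374.
Then c = ((-11) − 6·(-549/374))/5 = -82/187.
At d = 11: f̂ = (-549/374)·(11) + (-82/187)·(1) = -6203/374.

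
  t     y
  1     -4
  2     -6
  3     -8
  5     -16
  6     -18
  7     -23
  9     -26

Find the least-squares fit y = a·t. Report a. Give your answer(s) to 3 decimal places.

With design matrix M, MᵀM = [[205]] and Mᵀy = [-623]ᵀ.
Hence a = -623 / 205 ≈ -3.03902.

a = -3.039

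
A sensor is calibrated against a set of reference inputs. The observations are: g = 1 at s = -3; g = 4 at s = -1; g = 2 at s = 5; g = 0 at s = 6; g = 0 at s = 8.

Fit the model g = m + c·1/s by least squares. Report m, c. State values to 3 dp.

Entries of MᵀM: Σ1 = 5, Σ1/s = -101/120, Σ1/s·1/s = 17201/14400.
Right-hand side: Σg = 7, Σ1/s·g = -59/15.
MᵀM·[m, c]ᵀ = Mᵀg becomes [[5, -101/120]; [-101/120, 17201/14400]]·[m, c]ᵀ = [7, -59/15]ᵀ.
Eliminating c: (17201/14400)·(row 1) − (-101/120)·(row 2) gives (6317/1200)·m = (17201/14400)·7 − (-101/120)·(-59/15) = 4849/960, so m = 24245/25268.
Then c = ((-59/15) − (-101/120)·(24245/25268))/(17201/14400) = -16530/6317.

m = 0.960, c = -2.617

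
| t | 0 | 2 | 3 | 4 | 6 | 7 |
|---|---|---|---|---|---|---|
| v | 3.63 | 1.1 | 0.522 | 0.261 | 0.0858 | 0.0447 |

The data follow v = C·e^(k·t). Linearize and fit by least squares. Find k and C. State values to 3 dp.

Taking logs, ln v = k·t + ln C, so regress ln v on t.
AᵀA = [[114.0000, 22.0000]; [22.0000, 6]], rhs = [-43.6215, -6.1723]ᵀ  (here Σt = 22.0000, Σ(t)² = 114.0000, Σln v = -6.1723, Σt·ln v = -43.6215).
Solving (det = 200.0000): k = -0.62969, ln C = 1.28015, so C = exp(1.28015) = 3.59719.

k = -0.630, C = 3.597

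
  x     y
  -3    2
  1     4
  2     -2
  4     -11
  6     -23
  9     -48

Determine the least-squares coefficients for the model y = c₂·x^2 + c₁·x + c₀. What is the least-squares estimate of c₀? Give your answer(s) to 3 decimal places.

c₀ = 3.252

Forming MᵀM = [[8211, 991, 147]; [991, 147, 19]; [147, 19, 6]] and Mᵀy = [-4878, -620, -78]ᵀ gives MᵀM·[c₂, c₁, c₀]ᵀ = Mᵀy.
Solving the 3×3 system (Gaussian elimination) gives c₂ = -61623/124108, c₁ = -160185/124108, c₀ = 100903/31027.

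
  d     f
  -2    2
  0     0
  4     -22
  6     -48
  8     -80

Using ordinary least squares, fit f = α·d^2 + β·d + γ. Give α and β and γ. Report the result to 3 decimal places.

Sums needed: Σd^2·d^2 = 5664, Σd^2·d = 784, Σd^2 = 120, Σd·d = 120, Σd = 16, Σ1 = 5.
Right-hand side: Σd^2·f = -7192, Σd·f = -1020, Σf = -148.
Row-reducing yields α = -1245/1232, β = -1273/616, γ = 195/154.

α = -1.011, β = -2.067, γ = 1.266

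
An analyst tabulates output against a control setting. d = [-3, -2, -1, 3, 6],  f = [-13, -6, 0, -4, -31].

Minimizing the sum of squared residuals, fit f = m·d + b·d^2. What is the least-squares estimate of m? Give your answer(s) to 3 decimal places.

From the data, Σd·d = 59, Σd·d^2 = 207, Σd^2·d^2 = 1475.
Moment sums: Σd·f = -147, Σd^2·f = -1293.
Normal equations: [[59, 207]; [207, 1475]]·[m, b]ᵀ = [-147, -1293]ᵀ.
Eliminating b: 1475·(row 1) − 207·(row 2) gives 44176·m = 1475·(-147) − 207·(-1293) = 50826, so m = 25413/22088.
Then b = ((-1293) − 207·(25413/22088))/1475 = -22929/22088.

m = 1.151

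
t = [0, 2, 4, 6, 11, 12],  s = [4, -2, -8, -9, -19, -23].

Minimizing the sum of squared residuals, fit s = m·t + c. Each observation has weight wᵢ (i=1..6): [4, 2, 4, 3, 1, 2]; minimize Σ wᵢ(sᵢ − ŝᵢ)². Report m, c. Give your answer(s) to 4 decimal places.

m = -2.1411, c = 2.7690

Compute the Gram sums: Σwᵢ·t·t = 589, Σwᵢ·t = 73, Σwᵢ·1 = 16.
Right-hand side: Σwᵢ·t·s = -1059, Σwᵢ·s = -112.
MᵀWM·[m, c]ᵀ = MᵀWs becomes [[589, 73]; [73, 16]]·[m, c]ᵀ = [-1059, -112]ᵀ.
Δ = 589·16 − 73² = 4095.
m = ((-1059)·16 − 73·(-112))/4095 = -8768/4095; c = (589·(-112) − 73·(-1059))/4095 = 11339/4095.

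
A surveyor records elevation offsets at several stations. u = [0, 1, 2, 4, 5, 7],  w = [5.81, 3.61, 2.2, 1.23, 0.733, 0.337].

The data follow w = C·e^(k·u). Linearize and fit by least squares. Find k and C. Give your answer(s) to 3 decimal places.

Let Y = ln w. Fitting Y = k·u + ln C by least squares:
AᵀA = [[95.0000, 19.0000]; [19.0000, 6]], rhs = [-5.4781, 2.6405]ᵀ  (here Σu = 19.0000, Σ(u)² = 95.0000, Σln w = 2.6405, Σu·ln w = -5.4781).
Δ = 95.0000·6 − (19.0000)² = 209.0000; k = (-5.4781·6 − 19.0000·2.6405)/209.0000 = -0.39731, ln C = (95.0000·2.6405 − 19.0000·-5.4781)/209.0000 = 1.69822, so C = exp(1.69822) = 5.46423.

k = -0.397, C = 5.464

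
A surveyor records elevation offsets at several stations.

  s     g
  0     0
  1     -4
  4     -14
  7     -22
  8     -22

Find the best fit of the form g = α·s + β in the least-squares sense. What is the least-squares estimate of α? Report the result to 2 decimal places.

Forming MᵀM = [[130, 20]; [20, 5]] and Mᵀg = [-390, -62]ᵀ gives MᵀM·[α, β]ᵀ = Mᵀg.
det = 130·5 − 20² = 250.
α = ((-390)·5 − 20·(-62))/250 = -71/25; β = (130·(-62) − 20·(-390))/250 = -26/25.

α = -2.84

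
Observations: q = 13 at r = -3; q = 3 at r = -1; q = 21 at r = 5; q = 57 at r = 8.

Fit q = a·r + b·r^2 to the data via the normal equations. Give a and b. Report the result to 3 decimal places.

a = -1.163, b = 1.041

Normal-equation sums: Σr·r = 99, Σr·r^2 = 609, Σr^2·r^2 = 4803.
For Xᵀq: Σr·q = 519, Σr^2·q = 4293.
Δ = 99·4803 − 609² = 104616.
a = (519·4803 − 609·4293)/104616 = -1690/1453; b = (99·4293 − 609·519)/104616 = 1513/1453.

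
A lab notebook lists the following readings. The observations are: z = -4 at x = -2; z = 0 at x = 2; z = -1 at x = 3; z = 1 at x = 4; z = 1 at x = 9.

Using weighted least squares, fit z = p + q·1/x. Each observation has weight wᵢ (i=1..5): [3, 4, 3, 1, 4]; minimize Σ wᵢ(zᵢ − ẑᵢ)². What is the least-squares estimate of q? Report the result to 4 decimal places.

Normal-equation sums: Σwᵢ·1 = 15, Σwᵢ·1/x = 79/36, Σwᵢ·1/x·1/x = 2845/1296.
Right-hand side: Σwᵢ·z = -10, Σwᵢ·1/x·z = 205/36.
Normal equations: [[15, 79/36]; [79/36, 2845/1296]]·[p, q]ᵀ = [-10, 205/36]ᵀ.
Eliminating q: (2845/1296)·(row 1) − (79/36)·(row 2) gives (18217/648)·p = (2845/1296)·(-10) − (79/36)·(205/36) = -44645/1296, so p = -44645/36434.
Then q = ((205/36) − (79/36)·(-44645/36434))/(2845/1296) = 69570/18217.

q = 3.8190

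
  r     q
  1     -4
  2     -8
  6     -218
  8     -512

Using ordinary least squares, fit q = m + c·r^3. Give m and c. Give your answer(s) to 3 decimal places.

Compute the Gram sums: Σ1 = 4, Σr^3 = 737, Σr^3·r^3 = 308865.
And Σq = -742, Σr^3·q = -309300.
det = 4·308865 − 737² = 692291.
m = ((-742)·308865 − 737·(-309300))/692291 = -1223730/692291; c = (4·(-309300) − 737·(-742))/692291 = -690346/692291.

m = -1.768, c = -0.997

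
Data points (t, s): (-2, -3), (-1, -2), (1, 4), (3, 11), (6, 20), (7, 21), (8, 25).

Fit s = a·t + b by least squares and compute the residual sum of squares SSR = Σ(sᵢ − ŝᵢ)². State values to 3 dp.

Sums needed: Σt·t = 164, Σt = 22, Σ1 = 7.
And Σt·s = 512, Σs = 76.
Normal equations: [[164, 22]; [22, 7]]·[a, b]ᵀ = [512, 76]ᵀ.
Eliminating b: 7·(row 1) − 22·(row 2) gives 664·a = 7·512 − 22·76 = 1912, so a = 239/83.
Then b = (76 − 22·(239/83))/7 = 150/83.
Residuals: 79/83, -77/83, -57/83, 46/83, 76/83, -80/83, 13/83; SSR = 360/83.

SSR = 4.337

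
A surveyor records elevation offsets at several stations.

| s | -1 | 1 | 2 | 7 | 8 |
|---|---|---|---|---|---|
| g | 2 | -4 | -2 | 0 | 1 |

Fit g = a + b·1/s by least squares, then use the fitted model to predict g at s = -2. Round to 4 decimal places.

ĝ = 1.3336

From the data, Σ1 = 5, Σ1/s = 43/56, Σ1/s·1/s = 7169/3136.
For Mᵀg: Σg = -3, Σ1/s·g = -55/8.
Eliminating b: (7169/3136)·(row 1) − (43/56)·(row 2) gives (8499/784)·a = (7169/3136)·(-3) − (43/56)·(-55/8) = -619/392, so a = -1238/8499.
Then b = ((-55/8) − (43/56)·(-1238/8499))/(7169/3136) = -25144/8499.
At s = -2: ĝ = (-1238/8499)·(1) + (-25144/8499)·(-1/2) = 3778/2833.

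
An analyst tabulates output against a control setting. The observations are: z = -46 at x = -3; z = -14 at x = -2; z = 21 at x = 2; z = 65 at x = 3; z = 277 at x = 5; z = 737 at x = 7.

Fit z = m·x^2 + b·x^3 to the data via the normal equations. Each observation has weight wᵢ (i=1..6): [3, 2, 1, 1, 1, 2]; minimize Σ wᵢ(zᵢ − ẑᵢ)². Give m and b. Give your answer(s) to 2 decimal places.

MᵀWM·[m, b]ᵀ = MᵀWz reads: 5799·m + 36221·b = 78466;  36221·m + 254031·b = 546080.
(Σwᵢ·x^2·x^2 = 5799, Σwᵢ·x^2·x^3 = 36221, Σwᵢ·x^3·x^3 = 254031, Σwᵢ·x^2·z = 78466, Σwᵢ·x^3·z = 546080.)
Eliminating b: 254031·(row 1) − 36221·(row 2) gives 161164928·m = 254031·78466 − 36221·546080 = 153232766, so m = 76616383/80582464.
Then b = (546080 − 36221·(76616383/80582464))/254031 = 162300467/80582464.

m = 0.95, b = 2.01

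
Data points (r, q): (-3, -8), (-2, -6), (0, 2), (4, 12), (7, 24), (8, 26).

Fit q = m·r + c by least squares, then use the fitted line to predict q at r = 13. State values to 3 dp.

With design matrix A, AᵀA = [[142, 14]; [14, 6]] and Aᵀq = [460, 50]ᵀ.
Determinant 142·6 − 14² = 656.
m = (460·6 − 14·50)/656 = 515/164; c = (142·50 − 14·460)/656 = 165/164.
At r = 13: q̂ = (515/164)·(13) + (165/164)·(1) = 1715/41.

q̂ = 41.829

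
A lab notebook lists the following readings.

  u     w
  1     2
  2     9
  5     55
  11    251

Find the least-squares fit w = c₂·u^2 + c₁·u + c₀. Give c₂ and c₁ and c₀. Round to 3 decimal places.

Sums needed: Σu^2·u^2 = 15283, Σu^2·u = 1465, Σu^2 = 151, Σu·u = 151, Σu = 19, Σ1 = 4.
For Xᵀw: Σu^2·w = 31784, Σu·w = 3056, Σw = 317.
Solving the 3×3 system (Gaussian elimination) gives c₂ = 9933/5116, c₁ = 8291/5116, c₀ = -4455/2558.

c₂ = 1.942, c₁ = 1.621, c₀ = -1.742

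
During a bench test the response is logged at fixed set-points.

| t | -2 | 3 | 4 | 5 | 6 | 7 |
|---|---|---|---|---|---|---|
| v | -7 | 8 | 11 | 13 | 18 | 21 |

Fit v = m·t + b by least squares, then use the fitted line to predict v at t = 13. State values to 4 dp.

v̂ = 38.9180

Forming AᵀA = [[139, 23]; [23, 6]] and Aᵀv = [402, 64]ᵀ gives AᵀA·[m, b]ᵀ = Aᵀv.
Eliminating b: 6·(row 1) − 23·(row 2) gives 305·m = 6·402 − 23·64 = 940, so m = 188/61.
Then b = (64 − 23·(188/61))/6 = -70/61.
At t = 13: v̂ = (188/61)·(13) + (-70/61)·(1) = 2374/61.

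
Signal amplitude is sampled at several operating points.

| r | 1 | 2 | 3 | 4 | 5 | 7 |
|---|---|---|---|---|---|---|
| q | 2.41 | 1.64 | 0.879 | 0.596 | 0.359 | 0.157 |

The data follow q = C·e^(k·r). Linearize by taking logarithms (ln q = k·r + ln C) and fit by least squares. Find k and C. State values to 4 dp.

k = -0.4626, C = 3.8123

Linearized form: ln q = k·r + ln C. From the 6 transformed points,
Σr = 22.0000, Σ(r)² = 104.0000, Σln q = -2.1481, Σr·ln q = -18.6707.
Equations: 104.0000·k + 22.0000·ln C = -18.6707;  22.0000·k + 6·ln C = -2.1481.
Δ = 104.0000·6 − (22.0000)² = 140.0000; k = (-18.6707·6 − 22.0000·-2.1481)/140.0000 = -0.46261, ln C = (104.0000·-2.1481 − 22.0000·-18.6707)/140.0000 = 1.33823, so C = exp(1.33823) = 3.81229.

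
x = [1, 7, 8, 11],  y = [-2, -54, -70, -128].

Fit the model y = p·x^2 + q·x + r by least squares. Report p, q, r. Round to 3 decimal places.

p = -0.975, q = -0.904, r = -0.108

Normal-equation sums: Σx^2·x^2 = 21139, Σx^2·x = 2187, Σx^2 = 235, Σx·x = 235, Σx = 27, Σ1 = 4.
Moment sums: Σx^2·y = -22616, Σx·y = -2348, Σy = -254.
Inverting the 3×3 Gram matrix, [p, q, r]ᵀ = [-8419/8634, -2603/2878, -466/4317]ᵀ.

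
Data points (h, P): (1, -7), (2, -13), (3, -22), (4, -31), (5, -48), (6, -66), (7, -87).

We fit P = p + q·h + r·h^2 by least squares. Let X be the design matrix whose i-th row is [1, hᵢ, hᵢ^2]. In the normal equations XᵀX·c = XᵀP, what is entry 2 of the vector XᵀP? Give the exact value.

Entry 2 ↔ basis h, so (XᵀP)_{2} = Σᵢ (h)·Pᵢ = (1)·(-7) + (2)·(-13) + (3)·(-22) + (4)·(-31) + (5)·(-48) + (6)·(-66) + (7)·(-87) = -1468.

-1468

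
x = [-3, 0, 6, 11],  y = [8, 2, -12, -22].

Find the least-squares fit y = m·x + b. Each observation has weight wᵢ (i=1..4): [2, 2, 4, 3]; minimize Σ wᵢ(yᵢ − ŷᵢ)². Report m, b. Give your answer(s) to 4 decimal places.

Forming MᵀWM = [[525, 51]; [51, 11]] and MᵀWy = [-1062, -94]ᵀ gives MᵀWM·[m, b]ᵀ = MᵀWy.
Eliminating b: 11·(row 1) − 51·(row 2) gives 3174·m = 11·(-1062) − 51·(-94) = -6888, so m = -1148/529.
Then b = ((-94) − 51·(-1148/529))/11 = 802/529.

m = -2.1701, b = 1.5161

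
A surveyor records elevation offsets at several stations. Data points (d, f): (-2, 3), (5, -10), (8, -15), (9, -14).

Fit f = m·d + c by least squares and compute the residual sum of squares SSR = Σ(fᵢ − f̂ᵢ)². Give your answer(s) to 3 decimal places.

SSR = 4.865

MᵀM·[m, c]ᵀ = Mᵀf reads: 174·m + 20·c = -302;  20·m + 4·c = -36.
Eliminating c: 4·(row 1) − 20·(row 2) gives 296·m = 4·(-302) − 20·(-36) = -488, so m = -61/37.
Then c = ((-36) − 20·(-61/37))/4 = -28/37.
Residuals: 17/37, -1, -39/37, 59/37; SSR = 180/37.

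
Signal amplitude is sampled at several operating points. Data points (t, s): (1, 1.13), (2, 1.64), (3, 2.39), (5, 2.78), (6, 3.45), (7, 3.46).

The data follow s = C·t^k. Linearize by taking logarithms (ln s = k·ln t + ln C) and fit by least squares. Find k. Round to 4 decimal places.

k = 0.5906

With ln sᵢ as the transformed response and ln tᵢ as the regressor:
Σln t = 7.1389, Σ(ln t)² = 11.2747, Σln s = 4.9903, Σln t·ln s = 7.5799.
Equations: 11.2747·k + 7.1389·ln C = 7.5799;  7.1389·k + 6·ln C = 4.9903.
Slope k = (n·Σln t·ln s − Σln t·Σln s)/(n·Σ(ln t)² − (Σln t)²) = (6·7.5799 − 7.1389·4.9903)/16.6845 = 0.59064; ln C = (Σln s − k·Σln t)/n = 0.12896.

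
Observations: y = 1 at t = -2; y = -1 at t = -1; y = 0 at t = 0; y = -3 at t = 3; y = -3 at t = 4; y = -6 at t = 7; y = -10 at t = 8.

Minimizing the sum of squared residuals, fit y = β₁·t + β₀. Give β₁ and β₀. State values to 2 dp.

With design matrix X, XᵀX = [[143, 19]; [19, 7]] and Xᵀy = [-144, -22]ᵀ.
det = 143·7 − 19² = 640.
β₁ = ((-144)·7 − 19·(-22))/640 = -59/64; β₀ = (143·(-22) − 19·(-144))/640 = -41/64.

β₁ = -0.92, β₀ = -0.64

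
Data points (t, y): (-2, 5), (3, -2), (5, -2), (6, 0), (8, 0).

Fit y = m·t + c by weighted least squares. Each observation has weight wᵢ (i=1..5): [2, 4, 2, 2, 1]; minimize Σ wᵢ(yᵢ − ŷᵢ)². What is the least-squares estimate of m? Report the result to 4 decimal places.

m = -0.5783

Entries of MᵀWM: Σwᵢ·t·t = 230, Σwᵢ·t = 38, Σwᵢ·1 = 11.
Right-hand side: Σwᵢ·t·y = -64, Σwᵢ·y = -2.
So MᵀWM·[m, c]ᵀ = MᵀWy: [[230, 38]; [38, 11]]·[m, c]ᵀ = [-64, -2]ᵀ.
Δ = 230·11 − 38² = 1086.
m = ((-64)·11 − 38·(-2))/1086 = -314/543; c = (230·(-2) − 38·(-64))/1086 = 986/543.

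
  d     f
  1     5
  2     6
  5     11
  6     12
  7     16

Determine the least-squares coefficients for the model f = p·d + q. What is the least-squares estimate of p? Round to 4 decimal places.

p = 1.7164

Sums needed: Σd·d = 115, Σd = 21, Σ1 = 5.
For Xᵀf: Σd·f = 256, Σf = 50.
Normal equations: [[115, 21]; [21, 5]]·[p, q]ᵀ = [256, 50]ᵀ.
det = 115·5 − 21² = 134.
p = (256·5 − 21·50)/134 = 115/67; q = (115·50 − 21·256)/134 = 187/67.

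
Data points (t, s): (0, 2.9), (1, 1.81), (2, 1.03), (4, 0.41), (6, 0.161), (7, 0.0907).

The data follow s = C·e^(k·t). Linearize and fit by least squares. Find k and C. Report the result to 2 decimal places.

k = -0.49, C = 2.88

With ln sᵢ as the transformed response and tᵢ as the regressor:
Σt = 20.0000, Σ(t)² = 106.0000, Σln s = -3.4306, Σt·ln s = -30.6734.
Equations: 106.0000·k + 20.0000·ln C = -30.6734;  20.0000·k + 6·ln C = -3.4306.
Δ = 106.0000·6 − (20.0000)² = 236.0000; k = (-30.6734·6 − 20.0000·-3.4306)/236.0000 = -0.48911, ln C = (106.0000·-3.4306 − 20.0000·-30.6734)/236.0000 = 1.05860, so C = exp(1.05860) = 2.88234.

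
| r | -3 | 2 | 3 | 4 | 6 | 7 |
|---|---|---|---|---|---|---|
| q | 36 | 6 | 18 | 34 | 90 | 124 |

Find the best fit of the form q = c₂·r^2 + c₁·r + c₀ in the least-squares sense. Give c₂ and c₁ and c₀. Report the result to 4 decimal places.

AᵀA·[c₂, c₁, c₀]ᵀ = Aᵀq reads: 4131·c₂ + 631·c₁ + 123·c₀ = 10370;  631·c₂ + 123·c₁ + 19·c₀ = 1502;  123·c₂ + 19·c₁ + 6·c₀ = 308.
Solving the 3×3 system (Gaussian elimination) gives c₂ = 63831/21404, c₁ = -65927/21404, c₀ = -257/5351.

c₂ = 2.9822, c₁ = -3.0801, c₀ = -0.0480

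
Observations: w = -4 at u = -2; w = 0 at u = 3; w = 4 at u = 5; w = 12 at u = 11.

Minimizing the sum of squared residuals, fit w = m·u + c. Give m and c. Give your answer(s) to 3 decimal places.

Normal-equation sums: Σu·u = 159, Σu = 17, Σ1 = 4.
Right-hand side: Σu·w = 160, Σw = 12.
Δ = 159·4 − 17² = 347.
m = (160·4 − 17·12)/347 = 436/347; c = (159·12 − 17·160)/347 = -812/347.

m = 1.256, c = -2.340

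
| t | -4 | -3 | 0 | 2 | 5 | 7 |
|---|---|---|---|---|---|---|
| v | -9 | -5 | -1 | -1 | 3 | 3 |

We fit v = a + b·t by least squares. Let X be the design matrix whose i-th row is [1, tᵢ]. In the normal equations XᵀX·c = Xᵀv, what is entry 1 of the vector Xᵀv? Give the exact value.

-10

Entry 1 ↔ basis 1, so (Xᵀv)_{1} = Σᵢ vᵢ = (1)·(-9) + (1)·(-5) + (1)·(-1) + (1)·(-1) + (1)·(3) + (1)·(3) = -10.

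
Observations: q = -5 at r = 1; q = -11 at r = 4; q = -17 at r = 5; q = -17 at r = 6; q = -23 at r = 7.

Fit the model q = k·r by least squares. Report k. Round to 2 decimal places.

Normal-equation sums: Σr·r = 127.
For Mᵀq: Σr·q = -397.
k = (-397)/127 = -3.12598.

k = -3.13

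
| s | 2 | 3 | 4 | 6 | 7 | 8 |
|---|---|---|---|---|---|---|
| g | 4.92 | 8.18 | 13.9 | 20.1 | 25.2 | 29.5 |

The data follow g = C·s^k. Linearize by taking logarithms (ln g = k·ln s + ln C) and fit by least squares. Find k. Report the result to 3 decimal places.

k = 1.287

Taking logs, ln g = k·ln s + ln C, so regress ln g on ln s.
AᵀA = [[14.9303, 8.9952]; [8.9952, 6]], rhs = [25.7553, 15.9388]ᵀ  (here Σln s = 8.9952, Σ(ln s)² = 14.9303, Σln g = 15.9388, Σln s·ln g = 25.7553).
Slope k = (n·Σln s·ln g − Σln s·Σln g)/(n·Σ(ln s)² − (Σln s)²) = (6·25.7553 − 8.9952·15.9388)/8.6686 = 1.28731; ln C = (Σln g − k·Σln s)/n = 0.72655.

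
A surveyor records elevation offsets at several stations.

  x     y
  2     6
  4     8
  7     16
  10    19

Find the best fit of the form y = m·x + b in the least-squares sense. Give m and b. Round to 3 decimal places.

m = 1.748, b = 2.197

Normal-equation sums: Σx·x = 169, Σx = 23, Σ1 = 4.
And Σx·y = 346, Σy = 49.
Normal equations: [[169, 23]; [23, 4]]·[m, b]ᵀ = [346, 49]ᵀ.
Eliminating b: 4·(row 1) − 23·(row 2) gives 147·m = 4·346 − 23·49 = 257, so m = 257/147.
Then b = (49 − 23·(257/147))/4 = 323/147.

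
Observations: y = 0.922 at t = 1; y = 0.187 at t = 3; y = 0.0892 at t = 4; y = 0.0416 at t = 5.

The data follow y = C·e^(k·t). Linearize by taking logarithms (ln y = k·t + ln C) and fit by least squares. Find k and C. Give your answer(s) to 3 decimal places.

With ln yᵢ as the transformed response and tᵢ as the regressor:
Σt = 13.0000, Σ(t)² = 51.0000, Σln y = -7.3544, Σt·ln y = -30.6769.
Equations: 51.0000·k + 13.0000·ln C = -30.6769;  13.0000·k + 4·ln C = -7.3544.
Solving (det = 35.0000): k = -0.77430, ln C = 0.67789, so C = exp(0.67789) = 1.96973.

k = -0.774, C = 1.970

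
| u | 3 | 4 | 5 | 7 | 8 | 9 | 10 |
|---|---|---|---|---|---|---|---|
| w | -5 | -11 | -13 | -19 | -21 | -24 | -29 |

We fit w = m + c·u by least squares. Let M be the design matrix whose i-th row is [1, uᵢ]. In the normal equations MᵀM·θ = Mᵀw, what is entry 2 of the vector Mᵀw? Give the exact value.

Entry 2 ↔ basis u, so (Mᵀw)_{2} = Σᵢ (u)·wᵢ = (3)·(-5) + (4)·(-11) + (5)·(-13) + (7)·(-19) + (8)·(-21) + (9)·(-24) + (10)·(-29) = -931.

-931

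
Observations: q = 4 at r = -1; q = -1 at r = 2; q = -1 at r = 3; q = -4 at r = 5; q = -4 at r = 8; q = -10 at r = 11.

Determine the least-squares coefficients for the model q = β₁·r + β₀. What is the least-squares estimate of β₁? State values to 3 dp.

β₁ = -1.032

Normal-equation sums: Σr·r = 224, Σr = 28, Σ1 = 6.
Right-hand side: Σr·q = -171, Σq = -16.
det = 224·6 − 28² = 560.
β₁ = ((-171)·6 − 28·(-16))/560 = -289/280; β₀ = (224·(-16) − 28·(-171))/560 = 43/20.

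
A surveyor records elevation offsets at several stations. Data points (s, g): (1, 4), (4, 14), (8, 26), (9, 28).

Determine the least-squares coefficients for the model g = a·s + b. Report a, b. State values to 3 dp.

a = 3.024, b = 1.366

Compute the Gram sums: Σs·s = 162, Σs = 22, Σ1 = 4.
And Σs·g = 520, Σg = 72.
So AᵀA·[a, b]ᵀ = Aᵀg: [[162, 22]; [22, 4]]·[a, b]ᵀ = [520, 72]ᵀ.
Determinant 162·4 − 22² = 164.
a = (520·4 − 22·72)/164 = 124/41; b = (162·72 − 22·520)/164 = 56/41.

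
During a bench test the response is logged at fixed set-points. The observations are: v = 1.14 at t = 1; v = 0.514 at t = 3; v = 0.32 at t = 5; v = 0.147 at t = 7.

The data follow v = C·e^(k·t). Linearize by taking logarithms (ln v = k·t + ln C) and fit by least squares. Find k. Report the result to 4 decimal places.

Taking logs, ln v = k·t + ln C, so regress ln v on t.
Over the data: Σt = 16.0000, Σ(t)² = 84.0000, Σln v = -3.5913, Σt·ln v = -20.9840.
Normal system: [[84.0000, 16.0000]; [16.0000, 4]]·[k, ln C]ᵀ = [-20.9840, -3.5913]ᵀ.
Solving (det = 80.0000): k = -0.33095, ln C = 0.42598.

k = -0.3309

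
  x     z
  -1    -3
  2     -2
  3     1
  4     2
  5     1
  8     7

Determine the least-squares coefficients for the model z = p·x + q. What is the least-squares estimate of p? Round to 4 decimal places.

The normal equations are: 119·p + 21·q = 71;  21·p + 6·q = 6.
(Σx·x = 119, Σx = 21, Σ1 = 6, Σx·z = 71, Σz = 6.)
Determinant 119·6 − 21² = 273.
p = (71·6 − 21·6)/273 = 100/91; q = (119·6 − 21·71)/273 = -37/13.

p = 1.0989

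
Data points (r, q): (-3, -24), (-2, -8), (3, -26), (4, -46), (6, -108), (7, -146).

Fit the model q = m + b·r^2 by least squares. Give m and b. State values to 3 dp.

m = 3.011, b = -3.057

The normal system MᵀM·[m, b]ᵀ = Mᵀq is [[6, 123]; [123, 4131]]·[m, b]ᵀ = [-358, -12260]ᵀ.
det = 6·4131 − 123² = 9657.
m = ((-358)·4131 − 123·(-12260))/9657 = 262/87; b = (6·(-12260) − 123·(-358))/9657 = -266/87.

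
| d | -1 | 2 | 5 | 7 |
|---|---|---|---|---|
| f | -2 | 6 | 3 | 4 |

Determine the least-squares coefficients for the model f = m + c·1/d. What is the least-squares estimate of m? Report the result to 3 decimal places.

m = 2.949

Normal-equation sums: Σ1 = 4, Σ1/d = -11/70, Σ1/d·1/d = 6421/4900.
For Aᵀf: Σf = 11, Σ1/d·f = 216/35.
So AᵀA·[m, c]ᵀ = Aᵀf: [[4, -11/70]; [-11/70, 6421/4900]]·[m, c]ᵀ = [11, 216/35]ᵀ.
det = 4·(6421/4900) − (-11/70)² = 25563/4900.
m = (11·(6421/4900) − (-11/70)·(216/35))/(25563/4900) = 75383/25563; c = (4·(216/35) − (-11/70)·11)/(25563/4900) = 129430/25563.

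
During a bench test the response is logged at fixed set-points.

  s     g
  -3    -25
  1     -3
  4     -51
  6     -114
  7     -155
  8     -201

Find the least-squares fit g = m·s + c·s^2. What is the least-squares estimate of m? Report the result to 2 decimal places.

m = -0.69

MᵀM·[m, c]ᵀ = Mᵀg reads: 175·m + 1109·c = -3509;  1109·m + 8131·c = -25607.
Eliminating c: 8131·(row 1) − 1109·(row 2) gives 193044·m = 8131·(-3509) − 1109·(-25607) = -133516, so m = -33379/48261.
Then c = ((-25607) − 1109·(-33379/48261))/8131 = -147436/48261.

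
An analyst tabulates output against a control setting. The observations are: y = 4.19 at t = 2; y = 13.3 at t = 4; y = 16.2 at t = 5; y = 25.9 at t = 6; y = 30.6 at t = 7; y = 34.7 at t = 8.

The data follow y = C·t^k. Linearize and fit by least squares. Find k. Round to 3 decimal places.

Linearized form: ln y = k·ln t + ln C. From the 6 transformed points,
Sums: Σln t = 9.5060, Σ(ln t)² = 16.3136, Σln y = 17.0275, Σln t·ln y = 28.9258.
Normal system: [[16.3136, 9.5060]; [9.5060, 6]]·[k, ln C]ᵀ = [28.9258, 17.0275]ᵀ.
Slope k = (n·Σln t·ln y − Σln t·Σln y)/(n·Σ(ln t)² − (Σln t)²) = (6·28.9258 − 9.5060·17.0275)/7.5177 = 1.55524; ln C = (Σln y − k·Σln t)/n = 0.37389.

k = 1.555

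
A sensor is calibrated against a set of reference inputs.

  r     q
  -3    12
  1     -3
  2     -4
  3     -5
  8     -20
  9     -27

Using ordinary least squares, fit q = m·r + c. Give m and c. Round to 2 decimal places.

m = -3.04, c = 2.31

With design matrix A, AᵀA = [[168, 20]; [20, 6]] and Aᵀq = [-465, -47]ᵀ.
Determinant 168·6 − 20² = 608.
m = ((-465)·6 − 20·(-47))/608 = -925/304; c = (168·(-47) − 20·(-465))/608 = 351/152.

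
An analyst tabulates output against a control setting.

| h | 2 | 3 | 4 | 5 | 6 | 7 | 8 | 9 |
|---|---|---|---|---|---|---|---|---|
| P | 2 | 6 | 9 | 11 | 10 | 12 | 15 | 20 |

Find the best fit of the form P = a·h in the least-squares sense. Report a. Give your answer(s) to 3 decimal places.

From the data, Σh·h = 284.
For AᵀP: Σh·P = 557.
a = 557/284 = 1.96127.

a = 1.961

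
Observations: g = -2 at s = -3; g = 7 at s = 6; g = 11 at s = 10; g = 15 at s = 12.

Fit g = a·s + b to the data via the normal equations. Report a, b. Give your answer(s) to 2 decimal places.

The normal system AᵀA·[a, b]ᵀ = Aᵀg is [[289, 25]; [25, 4]]·[a, b]ᵀ = [338, 31]ᵀ.
Eliminating b: 4·(row 1) − 25·(row 2) gives 531·a = 4·338 − 25·31 = 577, so a = 577/531.
Then b = (31 − 25·(577/531))/4 = 509/531.

a = 1.09, b = 0.96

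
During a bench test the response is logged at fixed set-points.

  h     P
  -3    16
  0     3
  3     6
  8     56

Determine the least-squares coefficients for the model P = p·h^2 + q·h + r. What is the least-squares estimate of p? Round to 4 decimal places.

p = 1.0399

With design matrix A, AᵀA = [[4258, 512, 82]; [512, 82, 8]; [82, 8, 4]] and AᵀP = [3782, 418, 81]ᵀ.
Solving the 3×3 system (Gaussian elimination) gives p = 5659/5442, q = -1455/907, r = 11651/5442.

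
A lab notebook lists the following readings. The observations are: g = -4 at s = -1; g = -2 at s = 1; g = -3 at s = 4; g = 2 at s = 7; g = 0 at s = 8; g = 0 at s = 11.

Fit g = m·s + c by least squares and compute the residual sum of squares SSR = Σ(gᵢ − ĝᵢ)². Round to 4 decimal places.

SSR = 9.9216

Normal-equation sums: Σs·s = 252, Σs = 30, Σ1 = 6.
For Aᵀg: Σs·g = 4, Σg = -7.
Determinant 252·6 − 30² = 612.
m = (4·6 − 30·(-7))/612 = 13/34; c = (252·(-7) − 30·4)/612 = -157/51.
Residuals: -55/102, 71/102, -74/51, 245/102, 1/51, -115/102; SSR = 506/51.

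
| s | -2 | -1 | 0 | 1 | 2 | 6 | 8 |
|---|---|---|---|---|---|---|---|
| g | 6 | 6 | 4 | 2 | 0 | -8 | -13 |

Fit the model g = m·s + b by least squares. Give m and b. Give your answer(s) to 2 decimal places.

m = -1.98, b = 3.52

With design matrix M, MᵀM = [[110, 14]; [14, 7]] and Mᵀg = [-168, -3]ᵀ.
Determinant 110·7 − 14² = 574.
m = ((-168)·7 − 14·(-3))/574 = -81/41; b = (110·(-3) − 14·(-168))/574 = 1011/287.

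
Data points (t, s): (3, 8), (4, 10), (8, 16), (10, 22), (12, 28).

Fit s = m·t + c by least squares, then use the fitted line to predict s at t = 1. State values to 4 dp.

ŝ = 3.1351

Compute the Gram sums: Σt·t = 333, Σt = 37, Σ1 = 5.
And Σt·s = 748, Σs = 84.
So MᵀM·[m, c]ᵀ = Mᵀs: [[333, 37]; [37, 5]]·[m, c]ᵀ = [748, 84]ᵀ.
Δ = 333·5 − 37² = 296.
m = (748·5 − 37·84)/296 = 79/37; c = (333·84 − 37·748)/296 = 1.
At t = 1: ŝ = (79/37)·(1) + (1)·(1) = 116/37.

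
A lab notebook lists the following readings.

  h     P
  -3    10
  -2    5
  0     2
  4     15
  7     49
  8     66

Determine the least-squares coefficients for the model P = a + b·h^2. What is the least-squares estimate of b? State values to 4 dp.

b = 1.0019

Normal-equation sums: Σ1 = 6, Σh^2 = 142, Σh^2·h^2 = 6850.
For XᵀP: ΣP = 147, Σh^2·P = 6975.
So XᵀX·[a, b]ᵀ = XᵀP: [[6, 142]; [142, 6850]]·[a, b]ᵀ = [147, 6975]ᵀ.
det = 6·6850 − 142² = 20936.
a = (147·6850 − 142·6975)/20936 = 4125/5234; b = (6·6975 − 142·147)/20936 = 2622/2617.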